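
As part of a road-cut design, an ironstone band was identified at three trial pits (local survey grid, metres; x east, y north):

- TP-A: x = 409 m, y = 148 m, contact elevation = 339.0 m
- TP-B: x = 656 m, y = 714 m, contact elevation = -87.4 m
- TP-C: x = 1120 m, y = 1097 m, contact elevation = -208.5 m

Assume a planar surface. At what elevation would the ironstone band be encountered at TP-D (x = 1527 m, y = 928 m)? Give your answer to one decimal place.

Two edge vectors: TP-A→TP-B = (247, 566, -426.4), TP-A→TP-C = (711, 949, -547.5).
Normal n = (TP-A→TP-B) × (TP-A→TP-C) = (94768.6, -167937.9, -168023).
So ∂z/∂x = −n_x/n_z = 0.564022 and ∂z/∂y = −n_y/n_z = −0.999494.
Intercept c from TP-A: 339 − 230.68 + 147.93 = 256.24.
At (1527, 928): z = 861.3 − 927.5 + 256.24 = 190.0 m.

190.0 m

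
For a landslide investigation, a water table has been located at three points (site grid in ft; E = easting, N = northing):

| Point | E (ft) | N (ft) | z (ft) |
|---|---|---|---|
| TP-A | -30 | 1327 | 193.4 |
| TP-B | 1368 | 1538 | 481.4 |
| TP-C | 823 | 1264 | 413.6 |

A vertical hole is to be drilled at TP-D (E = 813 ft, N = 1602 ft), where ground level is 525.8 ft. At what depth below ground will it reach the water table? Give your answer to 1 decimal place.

193.0 ft

Two edge vectors: TP-A→TP-B = (1398, 211, 288), TP-A→TP-C = (853, -63, 220.2).
Normal n = (TP-A→TP-B) × (TP-A→TP-C) = (64606.2, -62175.6, -268057).
So ∂z/∂E = −n_x/n_z = 0.241017 and ∂z/∂N = −n_y/n_z = −0.231949.
Intercept c from TP-A: 193.4 + 7.23 + 307.80 = 508.43.
At (813, 1602): z_contact = 195.95 − 371.58 + 508.43 = 332.79 ft.
Depth below ground = 525.8 − 332.79 = 193.0 ft.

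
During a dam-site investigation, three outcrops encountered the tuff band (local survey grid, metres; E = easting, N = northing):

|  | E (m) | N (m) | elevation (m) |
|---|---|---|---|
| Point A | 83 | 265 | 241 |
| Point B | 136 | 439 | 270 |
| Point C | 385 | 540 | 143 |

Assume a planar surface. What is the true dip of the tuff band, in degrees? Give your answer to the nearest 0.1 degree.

Two edge vectors: Point A→Point B = (53, 174, 29), Point A→Point C = (302, 275, -98).
Normal n = (Point A→Point B) × (Point A→Point C) = (-25027, 13952, -37973).
So ∂z/∂E = −n_x/n_z = −0.65907 and ∂z/∂N = −n_y/n_z = 0.36742.
Gradient magnitude |∇z| = √(a² + b²) = √(0.43438 + 0.13500) = 0.75457.
True dip = arctan(0.75457) = 37.0°, dipping toward ESE (azimuth ≈ 119°).

37.0°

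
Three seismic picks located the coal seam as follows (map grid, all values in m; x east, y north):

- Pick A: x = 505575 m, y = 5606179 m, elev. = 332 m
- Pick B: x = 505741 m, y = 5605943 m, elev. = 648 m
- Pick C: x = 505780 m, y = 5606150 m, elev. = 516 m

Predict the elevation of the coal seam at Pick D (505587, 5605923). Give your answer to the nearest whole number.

543 m

Two edge vectors: Pick A→Pick B = (166, -236, 316), Pick A→Pick C = (205, -29, 184).
Normal n = (Pick A→Pick B) × (Pick A→Pick C) = (-34260, 34236, 43566).
So ∂z/∂x = −n_x/n_z = 0.78639306 and ∂z/∂y = −n_y/n_z = −0.78584217.
Intercept c from Pick A: 332 − 397580.67 + 4405571.87 = 4008323.20.
At (505587, 5605923): z = 397590.1 − 4405370.7 + 4008323.20 = 542.6 m.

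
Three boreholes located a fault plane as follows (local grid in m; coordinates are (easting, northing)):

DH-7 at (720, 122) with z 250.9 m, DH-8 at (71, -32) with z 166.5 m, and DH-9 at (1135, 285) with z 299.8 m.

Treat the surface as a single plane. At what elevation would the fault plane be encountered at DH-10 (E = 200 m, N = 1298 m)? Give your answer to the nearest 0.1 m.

81.2 m

Let the plane be z = a·E + b·N + c.
DH-8−DH-7: −649a − 154b = −84.4;  DH-9−DH-7: 415a + 163b = 48.9.
Solving gives a = 0.148688, b = −0.078561.
Then c = 250.9 − a·720 − b·122 = 153.43.
At (200, 1298): z = 29.7 − 102.0 + 153.43 = 81.2 m.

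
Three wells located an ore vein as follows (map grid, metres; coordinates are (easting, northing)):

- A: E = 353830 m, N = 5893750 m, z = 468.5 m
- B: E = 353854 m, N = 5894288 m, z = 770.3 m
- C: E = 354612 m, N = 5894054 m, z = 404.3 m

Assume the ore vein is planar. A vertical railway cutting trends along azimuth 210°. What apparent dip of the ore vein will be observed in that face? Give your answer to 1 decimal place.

19.0°

Let the plane be z = a·E + b·N + c.
B−A: 24a + 538b = 301.8;  C−A: 782a + 304b = −64.2.
Solving gives a = −0.30547, b = 0.57459.
Unit vector along 210° is (sin 210°, cos 210°) = (-0.5000, -0.8660).
Slope in that direction = a·(-0.5000) + b·(-0.8660) = −0.34488.
Apparent dip = arctan|0.34488| = 19.0° (true dip is 33.1°, so apparent ≤ true as expected).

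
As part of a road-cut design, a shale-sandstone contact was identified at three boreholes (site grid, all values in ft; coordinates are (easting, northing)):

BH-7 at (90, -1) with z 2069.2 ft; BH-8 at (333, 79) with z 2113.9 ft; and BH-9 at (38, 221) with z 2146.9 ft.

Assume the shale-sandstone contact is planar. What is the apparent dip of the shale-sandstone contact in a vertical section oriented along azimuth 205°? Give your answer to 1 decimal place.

19.7°

Let the plane be z = a·E + b·N + c.
BH-8−BH-7: 243a + 80b = 44.7;  BH-9−BH-7: −52a + 222b = 77.7.
Solving gives a = 0.06380, b = 0.36495.
Unit vector along 205° is (sin 205°, cos 205°) = (-0.4226, -0.9063).
Slope in that direction = a·(-0.4226) + b·(-0.9063) = −0.35772.
Apparent dip = arctan|0.35772| = 19.7° (true dip is 20.3°, so apparent ≤ true as expected).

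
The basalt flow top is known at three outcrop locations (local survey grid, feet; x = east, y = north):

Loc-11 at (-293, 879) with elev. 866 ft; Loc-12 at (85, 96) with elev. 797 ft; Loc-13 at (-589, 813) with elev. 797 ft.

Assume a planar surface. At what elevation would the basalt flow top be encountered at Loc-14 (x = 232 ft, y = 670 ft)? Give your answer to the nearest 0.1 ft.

929.3 ft

Let the plane be z = a·x + b·y + c.
Loc-12−Loc-11: 378a − 783b = −69;  Loc-13−Loc-11: −296a − 66b = −69.
Solving gives a = 0.19271, b = 0.18116.
Then c = 866 − a·-293 − b·879 = 763.23.
At (232, 670): z = 44.7 + 121.4 + 763.23 = 929.3 ft.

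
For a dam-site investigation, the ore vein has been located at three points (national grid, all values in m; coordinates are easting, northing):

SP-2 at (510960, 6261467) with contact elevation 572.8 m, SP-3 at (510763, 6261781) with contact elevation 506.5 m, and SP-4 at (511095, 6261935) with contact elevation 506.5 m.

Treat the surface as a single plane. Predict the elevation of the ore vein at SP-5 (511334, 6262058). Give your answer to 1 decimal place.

504.5 m

Let the plane be z = a·easting + b·northing + c.
SP-3−SP-2: −197a + 314b = −66.3;  SP-4−SP-2: 135a + 468b = −66.3.
Solving gives a = 0.075863760, b = −0.163550444.
Then c = 572.8 − a·510960 − b·6261467 = 985875.16.
At (511334, 6262058): z = 38791.7 − 1024162.4 + 985875.16 = 504.5 m.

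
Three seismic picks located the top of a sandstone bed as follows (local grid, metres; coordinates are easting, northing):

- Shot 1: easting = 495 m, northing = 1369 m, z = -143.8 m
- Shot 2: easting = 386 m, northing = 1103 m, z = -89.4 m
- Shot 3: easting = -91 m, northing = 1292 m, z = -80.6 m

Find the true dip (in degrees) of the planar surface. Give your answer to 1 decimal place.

Two edge vectors: Shot 1→Shot 2 = (-109, -266, 54.4), Shot 1→Shot 3 = (-586, -77, 63.2).
Normal n = (Shot 1→Shot 2) × (Shot 1→Shot 3) = (-12622.4, -24989.6, -147483).
So ∂z/∂easting = −n_x/n_z = −0.08559 and ∂z/∂northing = −n_y/n_z = −0.16944.
Gradient magnitude |∇z| = √(a² + b²) = √(0.00732 + 0.02871) = 0.18983.
True dip = arctan(0.18983) = 10.7°, dipping toward NNE (azimuth ≈ 027°).

10.7°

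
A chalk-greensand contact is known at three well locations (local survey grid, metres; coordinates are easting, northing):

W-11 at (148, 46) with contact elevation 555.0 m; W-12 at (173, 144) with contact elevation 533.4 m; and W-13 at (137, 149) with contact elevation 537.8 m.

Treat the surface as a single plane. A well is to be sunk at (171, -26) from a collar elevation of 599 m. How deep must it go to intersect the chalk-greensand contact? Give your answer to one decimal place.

34.2 m

Two edge vectors: W-11→W-12 = (25, 98, -21.6), W-11→W-13 = (-11, 103, -17.2).
Normal n = (W-11→W-12) × (W-11→W-13) = (539.2, 667.6, 3653).
So ∂z/∂easting = −n_x/n_z = −0.14760 and ∂z/∂northing = −n_y/n_z = −0.18275.
Intercept c from W-11: 555 + 21.85 + 8.41 = 585.25.
At (171, -26): z_contact = −25.24 + 4.75 + 585.25 = 564.76 m.
Depth below ground = 599 − 564.76 = 34.2 m.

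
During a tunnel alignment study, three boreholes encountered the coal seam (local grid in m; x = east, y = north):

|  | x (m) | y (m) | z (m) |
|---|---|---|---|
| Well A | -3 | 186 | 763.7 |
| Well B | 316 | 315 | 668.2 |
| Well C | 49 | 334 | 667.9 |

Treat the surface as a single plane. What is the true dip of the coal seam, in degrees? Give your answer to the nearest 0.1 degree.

Two edge vectors: Well A→Well B = (319, 129, -95.5), Well A→Well C = (52, 148, -95.8).
Normal n = (Well A→Well B) × (Well A→Well C) = (1775.8, 25594.2, 40504).
So ∂z/∂x = −n_x/n_z = −0.04384 and ∂z/∂y = −n_y/n_z = −0.63189.
Gradient magnitude |∇z| = √(a² + b²) = √(0.00192 + 0.39929) = 0.63341.
True dip = arctan(0.63341) = 32.4°, dipping toward N (azimuth ≈ 004°).

32.4°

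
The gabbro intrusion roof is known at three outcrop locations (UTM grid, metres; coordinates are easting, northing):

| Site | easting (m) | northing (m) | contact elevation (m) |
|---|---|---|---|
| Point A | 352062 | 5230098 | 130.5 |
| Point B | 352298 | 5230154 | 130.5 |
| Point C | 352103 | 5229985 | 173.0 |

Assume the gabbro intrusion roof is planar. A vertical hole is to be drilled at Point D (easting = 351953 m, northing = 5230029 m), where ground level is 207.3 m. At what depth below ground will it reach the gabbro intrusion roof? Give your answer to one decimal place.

Two edge vectors: Point A→Point B = (236, 56, 0), Point A→Point C = (41, -113, 42.5).
Normal n = (Point A→Point B) × (Point A→Point C) = (2380, -10030, -28964).
So ∂z/∂easting = −n_x/n_z = 0.082170971 and ∂z/∂northing = −n_y/n_z = −0.346291949.
Intercept c from Point A: 130.5 − 28929.28 + 1811140.83 = 1782342.05.
At (351953, 5230029): z_contact = 28920.32 − 1811116.93 + 1782342.05 = 145.44 m.
Depth below ground = 207.3 − 145.44 = 61.9 m.

61.9 m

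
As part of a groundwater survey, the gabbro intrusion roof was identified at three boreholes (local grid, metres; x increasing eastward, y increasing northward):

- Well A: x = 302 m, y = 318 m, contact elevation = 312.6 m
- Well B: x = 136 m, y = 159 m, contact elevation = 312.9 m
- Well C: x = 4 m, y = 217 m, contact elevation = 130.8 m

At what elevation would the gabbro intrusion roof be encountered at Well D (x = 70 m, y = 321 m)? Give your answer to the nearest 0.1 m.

90.4 m

Two edge vectors: Well A→Well B = (-166, -159, 0.3), Well A→Well C = (-298, -101, -181.8).
Normal n = (Well A→Well B) × (Well A→Well C) = (28936.5, -30268.2, -30616).
So ∂z/∂x = −n_x/n_z = 0.94514 and ∂z/∂y = −n_y/n_z = −0.98864.
Intercept c from Well A: 312.6 − 285.43 + 314.39 = 341.55.
At (70, 321): z = 66.2 − 317.4 + 341.55 = 90.4 m.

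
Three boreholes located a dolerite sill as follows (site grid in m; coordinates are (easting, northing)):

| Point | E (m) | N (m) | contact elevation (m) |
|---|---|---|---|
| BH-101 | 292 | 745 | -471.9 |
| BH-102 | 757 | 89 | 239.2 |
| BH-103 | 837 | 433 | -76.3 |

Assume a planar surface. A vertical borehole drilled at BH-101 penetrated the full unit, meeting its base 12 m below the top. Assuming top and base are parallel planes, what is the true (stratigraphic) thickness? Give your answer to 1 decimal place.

Let the plane be z = a·E + b·N + c.
BH-102−BH-101: 465a − 656b = 711.1;  BH-103−BH-101: 545a − 312b = 395.6.
Solving gives a = 0.17723, b = −0.95837.
|∇z| = √(a²+b²) = 0.97462, so dip δ = arctan(0.97462) = 44.26°.
True thickness = vertical thickness × cos δ = 12 × cos 44.26° = 8.6 m.

8.6 m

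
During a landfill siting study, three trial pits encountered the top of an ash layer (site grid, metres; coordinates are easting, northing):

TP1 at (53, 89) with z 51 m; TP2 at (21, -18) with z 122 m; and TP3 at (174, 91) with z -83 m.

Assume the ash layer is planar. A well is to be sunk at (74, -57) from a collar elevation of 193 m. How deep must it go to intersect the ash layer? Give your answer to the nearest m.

Two edge vectors: TP1→TP2 = (-32, -107, 71), TP1→TP3 = (121, 2, -134).
Normal n = (TP1→TP2) × (TP1→TP3) = (14196, 4303, 12883).
So ∂z/∂easting = −n_x/n_z = −1.10192 and ∂z/∂northing = −n_y/n_z = −0.33401.
Intercept c from TP1: 51 + 58.40 + 29.73 = 139.13.
At (74, -57): z_contact = −81.5 + 19.0 + 139.13 = 76.6 m.
Depth below ground = 193 − 76.6 = 116 m.

116 m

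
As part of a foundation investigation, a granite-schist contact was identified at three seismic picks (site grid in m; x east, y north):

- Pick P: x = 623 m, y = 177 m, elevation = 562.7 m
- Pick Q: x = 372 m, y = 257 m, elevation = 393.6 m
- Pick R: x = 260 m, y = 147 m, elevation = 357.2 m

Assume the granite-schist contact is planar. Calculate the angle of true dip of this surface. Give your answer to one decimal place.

32.9°

Let the plane be z = a·x + b·y + c.
Pick Q−Pick P: −251a + 80b = −169.1;  Pick R−Pick P: −363a − 30b = −205.5.
Solving gives a = 0.58827, b = −0.26806.
Gradient magnitude |∇z| = √(a² + b²) = √(0.34606 + 0.07185) = 0.64646.
True dip = arctan(0.64646) = 32.9°, dipping toward WNW (azimuth ≈ 294°).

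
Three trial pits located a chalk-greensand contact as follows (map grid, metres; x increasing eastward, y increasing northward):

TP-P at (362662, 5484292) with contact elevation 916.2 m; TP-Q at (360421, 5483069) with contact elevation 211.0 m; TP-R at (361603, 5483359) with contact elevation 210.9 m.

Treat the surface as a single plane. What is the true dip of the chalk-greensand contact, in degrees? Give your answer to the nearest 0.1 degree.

47.2°

Two edge vectors: TP-P→TP-Q = (-2241, -1223, -705.2), TP-P→TP-R = (-1059, -933, -705.3).
Normal n = (TP-P→TP-Q) × (TP-P→TP-R) = (204630.3, -833770.5, 795696).
So ∂z/∂x = −n_x/n_z = −0.25717 and ∂z/∂y = −n_y/n_z = 1.04785.
Gradient magnitude |∇z| = √(a² + b²) = √(0.06614 + 1.09799) = 1.07895.
True dip = arctan(1.07895) = 47.2°, dipping toward SSE (azimuth ≈ 166°).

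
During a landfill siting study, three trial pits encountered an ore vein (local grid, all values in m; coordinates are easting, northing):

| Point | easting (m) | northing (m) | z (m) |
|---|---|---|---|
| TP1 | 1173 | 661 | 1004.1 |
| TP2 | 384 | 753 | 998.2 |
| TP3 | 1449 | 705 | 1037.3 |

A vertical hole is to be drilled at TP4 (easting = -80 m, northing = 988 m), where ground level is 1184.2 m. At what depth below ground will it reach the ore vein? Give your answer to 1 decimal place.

Two edge vectors: TP1→TP2 = (-789, 92, -5.9), TP1→TP3 = (276, 44, 33.2).
Normal n = (TP1→TP2) × (TP1→TP3) = (3314, 24566.4, -60108).
So ∂z/∂easting = −n_x/n_z = 0.055134 and ∂z/∂northing = −n_y/n_z = 0.408704.
Intercept c from TP1: 1004.1 − 64.67 − 270.15 = 669.27.
At (-80, 988): z_contact = −4.41 + 403.80 + 669.27 = 1068.66 m.
Depth below ground = 1184.2 − 1068.66 = 115.5 m.

115.5 m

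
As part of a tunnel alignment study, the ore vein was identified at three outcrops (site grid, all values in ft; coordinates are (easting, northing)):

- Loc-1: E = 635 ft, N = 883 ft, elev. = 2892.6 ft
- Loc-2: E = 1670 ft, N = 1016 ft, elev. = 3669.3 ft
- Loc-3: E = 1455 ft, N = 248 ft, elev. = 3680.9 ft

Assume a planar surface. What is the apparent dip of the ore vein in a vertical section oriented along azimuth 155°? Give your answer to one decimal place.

Two edge vectors: Loc-1→Loc-2 = (1035, 133, 776.7), Loc-1→Loc-3 = (820, -635, 788.3).
Normal n = (Loc-1→Loc-2) × (Loc-1→Loc-3) = (598048.4, -178996.5, -766285).
So ∂z/∂E = −n_x/n_z = 0.78045 and ∂z/∂N = −n_y/n_z = −0.23359.
Unit vector along 155° is (sin 155°, cos 155°) = (0.4226, -0.9063).
Slope in that direction = a·(0.4226) + b·(-0.9063) = 0.54154.
Apparent dip = arctan|0.54154| = 28.4° (true dip is 39.2°, so apparent ≤ true as expected).

28.4°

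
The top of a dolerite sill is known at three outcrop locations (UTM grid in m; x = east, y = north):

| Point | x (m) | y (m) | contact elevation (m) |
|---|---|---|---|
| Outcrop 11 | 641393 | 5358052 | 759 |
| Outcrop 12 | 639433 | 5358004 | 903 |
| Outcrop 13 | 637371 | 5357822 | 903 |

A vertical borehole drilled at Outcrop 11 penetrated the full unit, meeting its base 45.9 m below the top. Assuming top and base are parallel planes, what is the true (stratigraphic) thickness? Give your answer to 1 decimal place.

Let the plane be z = a·x + b·y + c.
Outcrop 12−Outcrop 11: −1960a − 48b = 144;  Outcrop 13−Outcrop 11: −4022a − 230b = 144.
Solving gives a = −0.10168, b = 1.15203.
|∇z| = √(a²+b²) = 1.15651, so dip δ = arctan(1.15651) = 49.15°.
True thickness = vertical thickness × cos δ = 45.9 × cos 49.15° = 30.0 m.

30.0 m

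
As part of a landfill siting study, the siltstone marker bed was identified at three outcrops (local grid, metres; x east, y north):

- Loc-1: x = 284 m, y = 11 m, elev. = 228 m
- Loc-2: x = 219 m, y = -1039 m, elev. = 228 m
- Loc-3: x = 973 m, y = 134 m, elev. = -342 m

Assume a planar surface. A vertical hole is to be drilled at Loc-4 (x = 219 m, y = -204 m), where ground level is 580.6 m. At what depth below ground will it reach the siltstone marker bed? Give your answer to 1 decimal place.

309.4 m

Let the plane be z = a·x + b·y + c.
Loc-2−Loc-1: −65a − 1050b = 0;  Loc-3−Loc-1: 689a + 123b = −570.
Solving gives a = −0.836531, b = 0.051785.
Then c = 228 − a·284 − b·11 = 465.01.
At (219, -204): z_contact = −183.20 − 10.56 + 465.01 = 271.24 m.
Depth below ground = 580.6 − 271.24 = 309.4 m.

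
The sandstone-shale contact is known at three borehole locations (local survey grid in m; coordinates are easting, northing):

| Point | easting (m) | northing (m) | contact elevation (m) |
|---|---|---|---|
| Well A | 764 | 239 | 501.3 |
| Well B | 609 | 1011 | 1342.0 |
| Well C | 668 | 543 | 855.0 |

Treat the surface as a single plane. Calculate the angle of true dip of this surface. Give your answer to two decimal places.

49.17°

Two edge vectors: Well A→Well B = (-155, 772, 840.7), Well A→Well C = (-96, 304, 353.7).
Normal n = (Well A→Well B) × (Well A→Well C) = (17483.6, -25883.7, 26992).
So ∂z/∂easting = −n_x/n_z = −0.64773 and ∂z/∂northing = −n_y/n_z = 0.95894.
Gradient magnitude |∇z| = √(a² + b²) = √(0.41956 + 0.91957) = 1.15720.
True dip = arctan(1.15720) = 49.17°, dipping toward SE (azimuth ≈ 146°).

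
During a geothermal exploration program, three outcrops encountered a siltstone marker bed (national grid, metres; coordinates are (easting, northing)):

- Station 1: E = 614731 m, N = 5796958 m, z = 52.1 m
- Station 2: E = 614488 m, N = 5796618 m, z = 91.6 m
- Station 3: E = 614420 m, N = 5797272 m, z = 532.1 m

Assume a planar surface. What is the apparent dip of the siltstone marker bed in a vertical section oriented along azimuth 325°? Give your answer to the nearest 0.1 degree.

45.6°

Two edge vectors: Station 1→Station 2 = (-243, -340, 39.5), Station 1→Station 3 = (-311, 314, 480).
Normal n = (Station 1→Station 2) × (Station 1→Station 3) = (-175603, 104355.5, -182042).
So ∂z/∂E = −n_x/n_z = −0.96463 and ∂z/∂N = −n_y/n_z = 0.57325.
Unit vector along 325° is (sin 325°, cos 325°) = (-0.5736, 0.8192).
Slope in that direction = a·(-0.5736) + b·(0.8192) = 1.02287.
Apparent dip = arctan|1.02287| = 45.6° (true dip is 48.3°, so apparent ≤ true as expected).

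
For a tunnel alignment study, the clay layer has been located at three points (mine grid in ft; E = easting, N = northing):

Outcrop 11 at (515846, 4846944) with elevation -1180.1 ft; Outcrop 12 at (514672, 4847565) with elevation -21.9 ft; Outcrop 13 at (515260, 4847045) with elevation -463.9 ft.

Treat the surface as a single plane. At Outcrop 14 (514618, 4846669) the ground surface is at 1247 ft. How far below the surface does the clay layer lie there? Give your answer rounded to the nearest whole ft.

Two edge vectors: Outcrop 11→Outcrop 12 = (-1174, 621, 1158.2), Outcrop 11→Outcrop 13 = (-586, 101, 716.2).
Normal n = (Outcrop 11→Outcrop 12) × (Outcrop 11→Outcrop 13) = (327782, 162113.6, 245332).
So ∂z/∂E = −n_x/n_z = −1.33607520 and ∂z/∂N = −n_y/n_z = −0.66079272.
Intercept c from Outcrop 11: -1180.1 + 689209.05 + 3202825.32 = 3890854.26.
At (514618, 4846669): z_contact = −687568.3 − 3202643.6 + 3890854.26 = 642.3 ft.
Depth below ground = 1247 − 642.3 = 605 ft.

605 ft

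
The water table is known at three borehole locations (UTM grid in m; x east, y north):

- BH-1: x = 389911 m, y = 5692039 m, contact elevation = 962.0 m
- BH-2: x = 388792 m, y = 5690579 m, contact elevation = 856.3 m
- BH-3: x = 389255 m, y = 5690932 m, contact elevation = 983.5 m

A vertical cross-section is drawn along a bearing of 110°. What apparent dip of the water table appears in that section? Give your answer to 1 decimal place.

31.4°

Let the plane be z = a·x + b·y + c.
BH-2−BH-1: −1119a − 1460b = −105.7;  BH-3−BH-1: −656a − 1107b = 21.5.
Solving gives a = 0.52816, b = −0.33241.
Unit vector along 110° is (sin 110°, cos 110°) = (0.9397, -0.3420).
Slope in that direction = a·(0.9397) + b·(-0.3420) = 0.61000.
Apparent dip = arctan|0.61000| = 31.4° (true dip is 32.0°, so apparent ≤ true as expected).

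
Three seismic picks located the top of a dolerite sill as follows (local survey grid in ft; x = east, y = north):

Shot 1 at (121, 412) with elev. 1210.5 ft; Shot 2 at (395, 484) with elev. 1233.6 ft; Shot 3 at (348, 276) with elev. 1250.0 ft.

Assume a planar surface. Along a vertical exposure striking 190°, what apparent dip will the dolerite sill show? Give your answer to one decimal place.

Let the plane be z = a·x + b·y + c.
Shot 2−Shot 1: 274a + 72b = 23.1;  Shot 3−Shot 1: 227a − 136b = 39.5.
Solving gives a = 0.11165, b = −0.10408.
Unit vector along 190° is (sin 190°, cos 190°) = (-0.1736, -0.9848).
Slope in that direction = a·(-0.1736) + b·(-0.9848) = 0.08311.
Apparent dip = arctan|0.08311| = 4.8° (true dip is 8.7°, so apparent ≤ true as expected).

4.8°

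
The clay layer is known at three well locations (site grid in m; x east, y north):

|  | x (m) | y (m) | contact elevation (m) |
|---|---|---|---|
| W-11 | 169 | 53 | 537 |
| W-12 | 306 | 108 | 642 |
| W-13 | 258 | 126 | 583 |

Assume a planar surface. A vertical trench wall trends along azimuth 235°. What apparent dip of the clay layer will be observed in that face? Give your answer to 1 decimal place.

25.7°

Two edge vectors: W-11→W-12 = (137, 55, 105), W-11→W-13 = (89, 73, 46).
Normal n = (W-11→W-12) × (W-11→W-13) = (-5135, 3043, 5106).
So ∂z/∂x = −n_x/n_z = 1.00568 and ∂z/∂y = −n_y/n_z = −0.59597.
Unit vector along 235° is (sin 235°, cos 235°) = (-0.8192, -0.5736).
Slope in that direction = a·(-0.8192) + b·(-0.5736) = −0.48197.
Apparent dip = arctan|0.48197| = 25.7° (true dip is 49.5°, so apparent ≤ true as expected).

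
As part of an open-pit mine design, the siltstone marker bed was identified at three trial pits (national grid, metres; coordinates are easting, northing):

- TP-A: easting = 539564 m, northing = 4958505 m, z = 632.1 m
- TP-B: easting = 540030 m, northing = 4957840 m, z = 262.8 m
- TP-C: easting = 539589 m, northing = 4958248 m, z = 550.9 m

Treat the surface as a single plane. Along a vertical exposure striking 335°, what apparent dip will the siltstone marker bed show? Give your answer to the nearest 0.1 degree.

Let the plane be z = a·easting + b·northing + c.
TP-B−TP-A: 466a − 665b = −369.3;  TP-C−TP-A: 25a − 257b = −81.2.
Solving gives a = −0.39668, b = 0.27737.
Unit vector along 335° is (sin 335°, cos 335°) = (-0.4226, 0.9063).
Slope in that direction = a·(-0.4226) + b·(0.9063) = 0.41902.
Apparent dip = arctan|0.41902| = 22.7° (true dip is 25.8°, so apparent ≤ true as expected).

22.7°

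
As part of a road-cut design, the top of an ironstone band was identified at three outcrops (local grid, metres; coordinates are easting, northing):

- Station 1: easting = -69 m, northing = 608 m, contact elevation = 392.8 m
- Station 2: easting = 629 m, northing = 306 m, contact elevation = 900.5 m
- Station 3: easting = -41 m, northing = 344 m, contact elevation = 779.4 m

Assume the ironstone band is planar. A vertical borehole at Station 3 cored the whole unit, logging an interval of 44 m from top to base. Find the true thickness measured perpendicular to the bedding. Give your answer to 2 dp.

Let the plane be z = a·easting + b·northing + c.
Station 2−Station 1: 698a − 302b = 507.7;  Station 3−Station 1: 28a − 264b = 386.6.
Solving gives a = 0.09828, b = −1.45397.
|∇z| = √(a²+b²) = 1.45729, so dip δ = arctan(1.45729) = 55.54°.
True thickness = vertical thickness × cos δ = 44 × cos 55.54° = 24.90 m.

24.90 m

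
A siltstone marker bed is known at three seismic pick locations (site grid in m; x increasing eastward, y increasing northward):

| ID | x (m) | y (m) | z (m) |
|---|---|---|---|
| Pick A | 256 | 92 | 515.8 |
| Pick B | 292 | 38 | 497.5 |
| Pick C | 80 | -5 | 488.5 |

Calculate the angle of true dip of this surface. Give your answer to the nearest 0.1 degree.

18.0°

Let the plane be z = a·x + b·y + c.
Pick B−Pick A: 36a − 54b = −18.3;  Pick C−Pick A: −176a − 97b = −27.3.
Solving gives a = −0.02315, b = 0.32345.
Gradient magnitude |∇z| = √(a² + b²) = √(0.00054 + 0.10462) = 0.32428.
True dip = arctan(0.32428) = 18.0°, dipping toward S (azimuth ≈ 176°).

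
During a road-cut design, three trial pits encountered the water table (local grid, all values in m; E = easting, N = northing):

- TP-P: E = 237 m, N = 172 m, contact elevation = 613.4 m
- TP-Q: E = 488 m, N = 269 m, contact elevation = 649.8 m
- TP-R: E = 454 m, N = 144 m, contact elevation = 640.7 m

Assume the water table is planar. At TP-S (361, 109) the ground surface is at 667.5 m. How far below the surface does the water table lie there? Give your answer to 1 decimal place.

40.3 m

Let the plane be z = a·E + b·N + c.
TP-Q−TP-P: 251a + 97b = 36.4;  TP-R−TP-P: 217a − 28b = 27.3.
Solving gives a = 0.13062, b = 0.03727.
Then c = 613.4 − a·237 − b·172 = 576.03.
At (361, 109): z_contact = 47.15 + 4.06 + 576.03 = 627.25 m.
Depth below ground = 667.5 − 627.25 = 40.3 m.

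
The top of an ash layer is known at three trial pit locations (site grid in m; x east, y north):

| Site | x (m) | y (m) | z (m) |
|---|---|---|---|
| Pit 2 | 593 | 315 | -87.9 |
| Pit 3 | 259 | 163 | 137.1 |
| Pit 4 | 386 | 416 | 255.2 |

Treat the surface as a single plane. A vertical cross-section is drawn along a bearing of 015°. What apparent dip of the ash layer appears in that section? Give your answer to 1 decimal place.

Two edge vectors: Pit 2→Pit 3 = (-334, -152, 225), Pit 2→Pit 4 = (-207, 101, 343.1).
Normal n = (Pit 2→Pit 3) × (Pit 2→Pit 4) = (-74876.2, 68020.4, -65198).
So ∂z/∂x = −n_x/n_z = −1.14844 and ∂z/∂y = −n_y/n_z = 1.04329.
Unit vector along 015° is (sin 15°, cos 15°) = (0.2588, 0.9659).
Slope in that direction = a·(0.2588) + b·(0.9659) = 0.71050.
Apparent dip = arctan|0.71050| = 35.4° (true dip is 57.2°, so apparent ≤ true as expected).

35.4°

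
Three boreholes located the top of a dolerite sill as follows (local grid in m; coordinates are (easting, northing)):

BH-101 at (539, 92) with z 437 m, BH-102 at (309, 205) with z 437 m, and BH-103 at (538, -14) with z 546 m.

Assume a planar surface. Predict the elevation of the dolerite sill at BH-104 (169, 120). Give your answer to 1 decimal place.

Let the plane be z = a·E + b·N + c.
BH-102−BH-101: −230a + 113b = 0;  BH-103−BH-101: −1a − 106b = 109.
Solving gives a = −0.50288, b = −1.02356.
Then c = 437 − a·539 − b·92 = 802.22.
At (169, 120): z = −85.0 − 122.8 + 802.22 = 594.4 m.

594.4 m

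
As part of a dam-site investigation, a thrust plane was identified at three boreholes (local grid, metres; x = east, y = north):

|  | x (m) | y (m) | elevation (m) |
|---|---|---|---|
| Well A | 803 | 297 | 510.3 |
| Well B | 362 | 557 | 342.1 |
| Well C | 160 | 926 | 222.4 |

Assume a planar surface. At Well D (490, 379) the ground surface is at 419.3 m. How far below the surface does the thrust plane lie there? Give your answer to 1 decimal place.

Two edge vectors: Well A→Well B = (-441, 260, -168.2), Well A→Well C = (-643, 629, -287.9).
Normal n = (Well A→Well B) × (Well A→Well C) = (30943.8, -18811.3, -110209).
So ∂z/∂x = −n_x/n_z = 0.28077 and ∂z/∂y = −n_y/n_z = −0.17069.
Intercept c from Well A: 510.3 − 225.46 + 50.69 = 335.53.
At (490, 379): z_contact = 137.58 − 64.69 + 335.53 = 408.42 m.
Depth below ground = 419.3 − 408.42 = 10.9 m.

10.9 m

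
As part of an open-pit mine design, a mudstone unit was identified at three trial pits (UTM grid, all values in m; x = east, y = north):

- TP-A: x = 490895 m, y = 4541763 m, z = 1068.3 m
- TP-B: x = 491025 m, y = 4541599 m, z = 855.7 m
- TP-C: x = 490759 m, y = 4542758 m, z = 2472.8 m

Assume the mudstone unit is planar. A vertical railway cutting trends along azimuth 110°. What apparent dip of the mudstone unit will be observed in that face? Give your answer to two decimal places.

Let the plane be z = a·x + b·y + c.
TP-B−TP-A: 130a − 164b = −212.6;  TP-C−TP-A: −136a + 995b = 1404.5.
Solving gives a = 0.17563, b = 1.43556.
Unit vector along 110° is (sin 110°, cos 110°) = (0.9397, -0.3420).
Slope in that direction = a·(0.9397) + b·(-0.3420) = −0.32595.
Apparent dip = arctan|0.32595| = 18.05° (true dip is 55.3°, so apparent ≤ true as expected).

18.05°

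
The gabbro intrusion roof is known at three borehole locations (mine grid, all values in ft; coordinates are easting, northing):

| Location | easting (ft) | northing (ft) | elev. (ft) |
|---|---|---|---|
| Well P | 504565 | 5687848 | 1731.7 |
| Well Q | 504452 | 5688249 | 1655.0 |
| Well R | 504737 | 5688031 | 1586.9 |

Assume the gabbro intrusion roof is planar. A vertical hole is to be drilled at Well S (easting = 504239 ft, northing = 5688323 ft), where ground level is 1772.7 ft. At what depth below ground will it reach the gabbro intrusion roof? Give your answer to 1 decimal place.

37.5 ft

Two edge vectors: Well P→Well Q = (-113, 401, -76.7), Well P→Well R = (172, 183, -144.8).
Normal n = (Well P→Well Q) × (Well P→Well R) = (-44028.7, -29554.8, -89651).
So ∂z/∂easting = −n_x/n_z = −0.491112202 and ∂z/∂northing = −n_y/n_z = −0.329665034.
Intercept c from Well P: 1731.7 + 247798.03 + 1875084.61 = 2124614.33.
At (504239, 5688323): z_contact = −247637.93 − 1875241.20 + 2124614.33 = 1735.21 ft.
Depth below ground = 1772.7 − 1735.21 = 37.5 ft.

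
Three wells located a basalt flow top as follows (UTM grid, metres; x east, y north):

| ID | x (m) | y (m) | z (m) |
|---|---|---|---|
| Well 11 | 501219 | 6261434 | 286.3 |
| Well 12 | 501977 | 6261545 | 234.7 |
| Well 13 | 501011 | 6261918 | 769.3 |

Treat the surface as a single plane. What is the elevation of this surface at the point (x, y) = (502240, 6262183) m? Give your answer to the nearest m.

763 m

Two edge vectors: Well 11→Well 12 = (758, 111, -51.6), Well 11→Well 13 = (-208, 484, 483).
Normal n = (Well 11→Well 12) × (Well 11→Well 13) = (78587.4, -355381.2, 389960).
So ∂z/∂x = −n_x/n_z = −0.20152682 and ∂z/∂y = −n_y/n_z = 0.91132732.
Intercept c from Well 11: 286.3 + 101009.07 − 5706215.84 = −5604920.47.
At (502240, 6262183): z = −101214.8 + 5706898.4 − 5604920.47 = 763.1 m.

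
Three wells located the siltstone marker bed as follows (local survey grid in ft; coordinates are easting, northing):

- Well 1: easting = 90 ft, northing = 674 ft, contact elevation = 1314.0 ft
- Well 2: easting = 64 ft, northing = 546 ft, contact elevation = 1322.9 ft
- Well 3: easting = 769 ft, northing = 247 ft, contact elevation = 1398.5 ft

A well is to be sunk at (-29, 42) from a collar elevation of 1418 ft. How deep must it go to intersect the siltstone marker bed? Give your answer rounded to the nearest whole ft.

Two edge vectors: Well 1→Well 2 = (-26, -128, 8.9), Well 1→Well 3 = (679, -427, 84.5).
Normal n = (Well 1→Well 2) × (Well 1→Well 3) = (-7015.7, 8240.1, 98014).
So ∂z/∂easting = −n_x/n_z = 0.07158 and ∂z/∂northing = −n_y/n_z = −0.08407.
Intercept c from Well 1: 1314 − 6.44 + 56.66 = 1364.22.
At (-29, 42): z_contact = −2.1 − 3.5 + 1364.22 = 1358.6 ft.
Depth below ground = 1418 − 1358.6 = 59 ft.

59 ft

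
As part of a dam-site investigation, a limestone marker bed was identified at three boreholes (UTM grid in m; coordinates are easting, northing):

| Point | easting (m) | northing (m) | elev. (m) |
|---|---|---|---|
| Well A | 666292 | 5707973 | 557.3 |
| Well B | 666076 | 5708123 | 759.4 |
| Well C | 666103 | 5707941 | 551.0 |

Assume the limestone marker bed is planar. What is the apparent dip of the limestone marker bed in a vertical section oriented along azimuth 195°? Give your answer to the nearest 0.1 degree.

Two edge vectors: Well A→Well B = (-216, 150, 202.1), Well A→Well C = (-189, -32, -6.3).
Normal n = (Well A→Well B) × (Well A→Well C) = (5522.2, -39557.7, 35262).
So ∂z/∂easting = −n_x/n_z = −0.15660 and ∂z/∂northing = −n_y/n_z = 1.12182.
Unit vector along 195° is (sin 195°, cos 195°) = (-0.2588, -0.9659).
Slope in that direction = a·(-0.2588) + b·(-0.9659) = −1.04306.
Apparent dip = arctan|1.04306| = 46.2° (true dip is 48.6°, so apparent ≤ true as expected).

46.2°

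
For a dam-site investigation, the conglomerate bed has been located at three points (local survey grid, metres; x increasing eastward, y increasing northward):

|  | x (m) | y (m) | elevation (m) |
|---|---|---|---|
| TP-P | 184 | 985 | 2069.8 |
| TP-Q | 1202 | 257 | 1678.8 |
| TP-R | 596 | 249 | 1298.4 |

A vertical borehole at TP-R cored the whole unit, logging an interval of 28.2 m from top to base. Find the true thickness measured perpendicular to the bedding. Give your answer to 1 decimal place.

Let the plane be z = a·x + b·y + c.
TP-Q−TP-P: 1018a − 728b = −391;  TP-R−TP-P: 412a − 736b = −771.4.
Solving gives a = 0.60938, b = 1.38922.
|∇z| = √(a²+b²) = 1.51700, so dip δ = arctan(1.51700) = 56.61°.
True thickness = vertical thickness × cos δ = 28.2 × cos 56.61° = 15.5 m.

15.5 m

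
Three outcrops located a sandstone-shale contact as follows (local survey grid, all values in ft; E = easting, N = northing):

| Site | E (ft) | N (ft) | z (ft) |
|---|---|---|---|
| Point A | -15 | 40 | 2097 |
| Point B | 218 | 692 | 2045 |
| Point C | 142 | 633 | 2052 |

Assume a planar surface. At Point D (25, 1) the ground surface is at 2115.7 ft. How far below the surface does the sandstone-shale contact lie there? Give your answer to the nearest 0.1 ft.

Two edge vectors: Point A→Point B = (233, 652, -52), Point A→Point C = (157, 593, -45).
Normal n = (Point A→Point B) × (Point A→Point C) = (1496, 2321, 35805).
So ∂z/∂E = −n_x/n_z = −0.04178 and ∂z/∂N = −n_y/n_z = −0.06482.
Intercept c from Point A: 2097 − 0.63 + 2.59 = 2098.97.
At (25, 1): z_contact = −1.04 − 0.06 + 2098.97 = 2097.86 ft.
Depth below ground = 2115.7 − 2097.86 = 17.8 ft.

17.8 ft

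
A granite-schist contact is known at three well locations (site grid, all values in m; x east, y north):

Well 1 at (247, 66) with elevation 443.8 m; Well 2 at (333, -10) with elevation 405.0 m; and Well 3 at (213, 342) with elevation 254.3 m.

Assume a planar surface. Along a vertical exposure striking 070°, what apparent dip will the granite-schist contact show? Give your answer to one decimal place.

Let the plane be z = a·x + b·y + c.
Well 2−Well 1: 86a − 76b = −38.8;  Well 3−Well 1: −34a + 276b = −189.5.
Solving gives a = −1.18716, b = −0.83284.
Unit vector along 070° is (sin 70°, cos 70°) = (0.9397, 0.3420).
Slope in that direction = a·(0.9397) + b·(0.3420) = −1.40041.
Apparent dip = arctan|1.40041| = 54.5° (true dip is 55.4°, so apparent ≤ true as expected).

54.5°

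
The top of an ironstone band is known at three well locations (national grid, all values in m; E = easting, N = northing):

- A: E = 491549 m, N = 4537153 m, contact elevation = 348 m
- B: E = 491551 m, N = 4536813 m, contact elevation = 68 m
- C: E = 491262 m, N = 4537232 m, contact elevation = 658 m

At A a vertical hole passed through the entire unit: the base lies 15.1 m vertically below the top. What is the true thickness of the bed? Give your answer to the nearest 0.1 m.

Let the plane be z = a·E + b·N + c.
B−A: 2a − 340b = −280;  C−A: −287a + 79b = 310.
Solving gives a = −0.85484, b = 0.81850.
|∇z| = √(a²+b²) = 1.18351, so dip δ = arctan(1.18351) = 49.80°.
True thickness = vertical thickness × cos δ = 15.1 × cos 49.80° = 9.7 m.

9.7 m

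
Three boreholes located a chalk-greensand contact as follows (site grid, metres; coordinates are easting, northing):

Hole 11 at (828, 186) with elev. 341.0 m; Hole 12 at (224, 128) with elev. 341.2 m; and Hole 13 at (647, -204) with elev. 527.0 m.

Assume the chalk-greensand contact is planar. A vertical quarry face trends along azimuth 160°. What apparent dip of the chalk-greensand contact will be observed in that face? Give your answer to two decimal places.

25.88°

Let the plane be z = a·easting + b·northing + c.
Hole 12−Hole 11: −604a − 58b = 0.2;  Hole 13−Hole 11: −181a − 390b = 186.
Solving gives a = 0.04759, b = −0.49901.
Unit vector along 160° is (sin 160°, cos 160°) = (0.3420, -0.9397).
Slope in that direction = a·(0.3420) + b·(-0.9397) = 0.48519.
Apparent dip = arctan|0.48519| = 25.88° (true dip is 26.6°, so apparent ≤ true as expected).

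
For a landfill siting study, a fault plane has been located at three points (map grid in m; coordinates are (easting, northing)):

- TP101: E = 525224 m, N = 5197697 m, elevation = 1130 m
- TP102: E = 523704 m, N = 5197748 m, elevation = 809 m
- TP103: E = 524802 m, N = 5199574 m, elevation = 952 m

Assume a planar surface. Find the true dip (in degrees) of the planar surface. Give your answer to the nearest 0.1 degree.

Two edge vectors: TP101→TP102 = (-1520, 51, -321), TP101→TP103 = (-422, 1877, -178).
Normal n = (TP101→TP102) × (TP101→TP103) = (593439, -135098, -2831518).
So ∂z/∂E = −n_x/n_z = 0.20958 and ∂z/∂N = −n_y/n_z = −0.04771.
Gradient magnitude |∇z| = √(a² + b²) = √(0.04393 + 0.00228) = 0.21495.
True dip = arctan(0.21495) = 12.1°, dipping toward WNW (azimuth ≈ 283°).

12.1°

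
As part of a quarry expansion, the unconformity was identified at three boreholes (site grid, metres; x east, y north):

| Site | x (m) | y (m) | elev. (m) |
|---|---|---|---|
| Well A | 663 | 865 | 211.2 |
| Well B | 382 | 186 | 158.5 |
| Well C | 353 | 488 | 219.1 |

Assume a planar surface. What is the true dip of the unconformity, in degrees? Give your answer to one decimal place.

Two edge vectors: Well A→Well B = (-281, -679, -52.7), Well A→Well C = (-310, -377, 7.9).
Normal n = (Well A→Well B) × (Well A→Well C) = (-25232, 18556.9, -104553).
So ∂z/∂x = −n_x/n_z = −0.24133 and ∂z/∂y = −n_y/n_z = 0.17749.
Gradient magnitude |∇z| = √(a² + b²) = √(0.05824 + 0.03150) = 0.29957.
True dip = arctan(0.29957) = 16.7°, dipping toward SE (azimuth ≈ 126°).

16.7°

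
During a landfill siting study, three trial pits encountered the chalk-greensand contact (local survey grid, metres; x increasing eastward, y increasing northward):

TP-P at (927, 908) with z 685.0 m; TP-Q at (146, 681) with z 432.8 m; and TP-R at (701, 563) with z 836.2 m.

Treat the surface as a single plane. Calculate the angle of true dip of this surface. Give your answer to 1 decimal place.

Two edge vectors: TP-P→TP-Q = (-781, -227, -252.2), TP-P→TP-R = (-226, -345, 151.2).
Normal n = (TP-P→TP-Q) × (TP-P→TP-R) = (-121331.4, 175084.4, 218143).
So ∂z/∂x = −n_x/n_z = 0.55620 and ∂z/∂y = −n_y/n_z = −0.80261.
Gradient magnitude |∇z| = √(a² + b²) = √(0.30936 + 0.64419) = 0.97650.
True dip = arctan(0.97650) = 44.3°, dipping toward NW (azimuth ≈ 325°).

44.3°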